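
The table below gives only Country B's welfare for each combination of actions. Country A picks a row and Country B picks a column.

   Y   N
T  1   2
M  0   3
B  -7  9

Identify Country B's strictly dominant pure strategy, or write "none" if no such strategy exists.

N vs Y: T: 2>1, M: 3>0, B: 9>-7.
N strictly beats every other strategy against every opponent action, so it is strictly dominant.

N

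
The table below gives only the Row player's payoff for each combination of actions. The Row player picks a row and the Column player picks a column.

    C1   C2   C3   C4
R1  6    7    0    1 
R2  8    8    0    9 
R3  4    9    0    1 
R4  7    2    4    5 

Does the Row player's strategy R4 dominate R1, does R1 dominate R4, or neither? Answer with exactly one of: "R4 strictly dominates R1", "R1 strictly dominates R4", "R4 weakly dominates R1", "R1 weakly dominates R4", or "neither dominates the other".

R4's payoffs vs R1's, by the Column player's action — C1: 7>6, C2: 2<7, C3: 4>0, C4: 5>1.
R4 does better at C1, C3, C4 but worse at C2; neither strategy dominates the other.

neither dominates the other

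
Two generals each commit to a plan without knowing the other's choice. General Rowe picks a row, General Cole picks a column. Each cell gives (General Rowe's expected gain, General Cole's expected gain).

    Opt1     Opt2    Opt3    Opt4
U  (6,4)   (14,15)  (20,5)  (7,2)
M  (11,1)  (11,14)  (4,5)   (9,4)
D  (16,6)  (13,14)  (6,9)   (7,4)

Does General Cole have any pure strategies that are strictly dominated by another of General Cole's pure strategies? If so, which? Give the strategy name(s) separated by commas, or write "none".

Opt1, Opt3, Opt4

Opt2 strictly dominates Opt1 — U: 15>4, M: 14>1, D: 14>6.
Opt2: no other strategy beats it everywhere (Opt1 at U (15>4); Opt3 at U (15>5); Opt4 at U (15>2)).
Opt3: dominated, since Opt2 does at least as well everywhere (U: 15>5, M: 14>5, D: 14>9).
Opt2 strictly dominates Opt4 — U: 15>2, M: 14>4, D: 14>4.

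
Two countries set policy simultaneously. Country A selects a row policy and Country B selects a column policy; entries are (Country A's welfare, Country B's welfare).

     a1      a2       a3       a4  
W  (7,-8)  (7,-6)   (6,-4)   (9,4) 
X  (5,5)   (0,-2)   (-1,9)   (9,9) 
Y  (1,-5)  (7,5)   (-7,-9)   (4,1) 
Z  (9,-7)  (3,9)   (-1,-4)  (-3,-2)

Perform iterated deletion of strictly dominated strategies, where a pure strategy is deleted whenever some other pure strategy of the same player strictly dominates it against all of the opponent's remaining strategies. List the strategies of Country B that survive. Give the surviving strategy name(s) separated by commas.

a2, a3, a4

For Country B, a4 strictly dominates a1 on the remaining rows (W: 4>-8, X: 9>5, Y: 1>-5, Z: -2>-7); eliminate a1.
Country A's strategy Z is strictly dominated by W (a2: 7>3, a3: 6>-1, a4: 9>-3) and is removed.
Among the remaining strategies, none is strictly dominated by another pure strategy of the same player, so the elimination stops.
Surviving strategies — Country A: {W, X, Y}; Country B: {a2, a3, a4}.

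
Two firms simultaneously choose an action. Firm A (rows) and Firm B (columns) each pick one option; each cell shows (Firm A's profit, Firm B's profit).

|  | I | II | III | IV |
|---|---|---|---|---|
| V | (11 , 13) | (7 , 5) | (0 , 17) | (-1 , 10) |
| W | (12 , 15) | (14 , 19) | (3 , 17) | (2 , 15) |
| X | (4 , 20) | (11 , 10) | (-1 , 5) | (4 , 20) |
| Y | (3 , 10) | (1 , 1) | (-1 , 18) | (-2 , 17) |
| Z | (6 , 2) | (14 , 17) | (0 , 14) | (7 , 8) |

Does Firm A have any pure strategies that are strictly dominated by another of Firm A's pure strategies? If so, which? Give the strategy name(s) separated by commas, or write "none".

V: dominated, since W does at least as well everywhere (I: 12>11, II: 14>7, III: 3>0, IV: 2>-1).
W: no other strategy beats it everywhere (V at I (12>11); X at I (12>4); Y at I (12>3); Z at I (12>6)).
Z strictly dominates X — I: 6>4, II: 14>11, III: 0>-1, IV: 7>4.
Y: dominated, since V does at least as well everywhere (I: 11>3, II: 7>1, III: 0>-1, IV: -1>-2).
Nothing dominates Z: V at II (14>7); W at II (14=14); X at I (6>4); Y at I (6>3).

V, X, Y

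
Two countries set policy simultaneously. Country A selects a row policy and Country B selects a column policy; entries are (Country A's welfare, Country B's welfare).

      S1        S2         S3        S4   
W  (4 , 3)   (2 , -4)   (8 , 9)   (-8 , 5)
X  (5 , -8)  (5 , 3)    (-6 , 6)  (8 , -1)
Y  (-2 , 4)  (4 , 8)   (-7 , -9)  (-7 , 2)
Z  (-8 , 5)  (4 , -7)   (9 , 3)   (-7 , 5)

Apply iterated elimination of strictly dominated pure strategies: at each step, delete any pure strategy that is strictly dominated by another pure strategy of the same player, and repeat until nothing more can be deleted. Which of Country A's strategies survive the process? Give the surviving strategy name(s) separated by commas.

W, X, Z

Country A's strategy Y is strictly dominated by X (S1: 5>-2, S2: 5>4, S3: -6>-7, S4: 8>-7) and is removed.
Country B's strategy S2 is strictly dominated by S3 (W: 9>-4, X: 6>3, Z: 3>-7) and is removed.
Among the remaining strategies, none is strictly dominated by another pure strategy of the same player, so the elimination stops.
Surviving strategies — Country A: {W, X, Z}; Country B: {S1, S3, S4}.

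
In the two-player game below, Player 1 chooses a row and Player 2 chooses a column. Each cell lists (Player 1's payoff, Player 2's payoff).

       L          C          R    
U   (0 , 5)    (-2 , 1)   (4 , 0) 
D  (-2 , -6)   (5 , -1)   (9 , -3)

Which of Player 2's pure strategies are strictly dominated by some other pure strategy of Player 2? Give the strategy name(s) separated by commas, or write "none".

L: no other strategy beats it everywhere (C at U (5>1); R at U (5>0)).
C is not dominated — it holds its own against L at D (-1>-6); R at U (1>0).
C strictly dominates R — U: 1>0, D: -1>-3.

R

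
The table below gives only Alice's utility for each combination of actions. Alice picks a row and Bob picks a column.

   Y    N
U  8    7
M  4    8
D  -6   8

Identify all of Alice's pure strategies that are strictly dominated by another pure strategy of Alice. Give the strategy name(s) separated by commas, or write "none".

U: no other strategy beats it everywhere (M at Y (8>4); D at Y (8>-6)).
Nothing dominates M: U at N (8>7); D at Y (4>-6).
D is not dominated — it holds its own against U at N (8>7); M at N (8=8).

none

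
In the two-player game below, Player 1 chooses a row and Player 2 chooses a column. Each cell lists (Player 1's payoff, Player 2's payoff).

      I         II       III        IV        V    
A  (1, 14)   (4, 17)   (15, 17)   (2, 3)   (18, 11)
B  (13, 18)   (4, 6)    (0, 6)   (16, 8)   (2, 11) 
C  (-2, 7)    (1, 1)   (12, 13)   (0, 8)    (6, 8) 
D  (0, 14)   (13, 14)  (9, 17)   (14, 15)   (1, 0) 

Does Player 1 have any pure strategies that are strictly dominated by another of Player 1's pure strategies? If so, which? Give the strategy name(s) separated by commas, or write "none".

C

Nothing dominates A: B at II (4=4); C at I (1>-2); D at I (1>0).
B is not dominated — it holds its own against A at I (13>1); C at I (13>-2); D at I (13>0).
A strictly dominates C — I: 1>-2, II: 4>1, III: 15>12, IV: 2>0, V: 18>6.
D is not dominated — it holds its own against A at II (13>4); B at II (13>4); C at I (0>-2).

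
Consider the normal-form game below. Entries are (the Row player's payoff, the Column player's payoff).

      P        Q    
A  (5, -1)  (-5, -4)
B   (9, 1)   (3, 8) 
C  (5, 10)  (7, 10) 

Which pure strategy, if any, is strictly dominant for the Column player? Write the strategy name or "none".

P fails to dominate Q at B (1<8).
Q fails to dominate P at A (-4<-1).
No single strategy dominates all the others.

none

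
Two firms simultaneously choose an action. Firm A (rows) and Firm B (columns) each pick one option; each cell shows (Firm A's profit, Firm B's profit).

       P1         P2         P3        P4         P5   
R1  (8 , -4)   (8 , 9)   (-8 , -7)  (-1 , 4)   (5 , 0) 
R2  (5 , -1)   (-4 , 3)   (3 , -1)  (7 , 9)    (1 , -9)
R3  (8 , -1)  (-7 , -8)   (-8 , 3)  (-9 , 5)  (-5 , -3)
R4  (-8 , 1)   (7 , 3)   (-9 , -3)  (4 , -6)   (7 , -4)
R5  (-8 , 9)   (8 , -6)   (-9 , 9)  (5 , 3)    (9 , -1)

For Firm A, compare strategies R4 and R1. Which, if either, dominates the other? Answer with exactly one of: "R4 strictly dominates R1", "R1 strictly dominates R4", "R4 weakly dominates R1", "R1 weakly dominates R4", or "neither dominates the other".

Compare R4 to R1 across every action of Firm B: P1: -8<8, P2: 7<8, P3: -9<-8, P4: 4>-1, P5: 7>5.
R4 does better at P4, P5 but worse at P1, P2, P3; neither strategy dominates the other.

neither dominates the other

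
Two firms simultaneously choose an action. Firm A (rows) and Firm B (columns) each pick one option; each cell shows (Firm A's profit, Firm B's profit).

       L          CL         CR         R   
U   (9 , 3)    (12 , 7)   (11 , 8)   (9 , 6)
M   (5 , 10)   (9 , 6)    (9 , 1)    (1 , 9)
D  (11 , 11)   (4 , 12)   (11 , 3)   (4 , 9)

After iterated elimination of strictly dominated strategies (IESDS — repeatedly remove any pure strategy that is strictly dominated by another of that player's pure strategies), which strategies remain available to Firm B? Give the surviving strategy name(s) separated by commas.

For Firm A, U strictly dominates M on the remaining columns (L: 9>5, CL: 12>9, CR: 11>9, R: 9>1); eliminate M.
Column L is eliminated: CL beats it against every remaining row (U: 7>3, D: 12>11).
For Firm B, CL strictly dominates R on the remaining rows (U: 7>6, D: 12>9); eliminate R.
Among the remaining strategies, none is strictly dominated by another pure strategy of the same player, so the elimination stops.
Surviving strategies — Firm A: {U, D}; Firm B: {CL, CR}.

CL, CR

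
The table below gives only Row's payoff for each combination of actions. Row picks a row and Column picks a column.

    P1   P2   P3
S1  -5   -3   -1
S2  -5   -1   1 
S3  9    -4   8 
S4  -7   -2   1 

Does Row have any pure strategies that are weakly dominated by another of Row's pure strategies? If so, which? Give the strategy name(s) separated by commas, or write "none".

S1, S4

S1: dominated, since S2 does at least as well everywhere (P1: -5=-5, P2: -1>-3, P3: 1>-1).
S2 is not dominated — it holds its own against S1 at P2 (-1>-3); S3 at P2 (-1>-4); S4 at P1 (-5>-7).
S3: no other strategy beats it everywhere (S1 at P1 (9>-5); S2 at P1 (9>-5); S4 at P1 (9>-7)).
S2 weakly dominates S4 — P1: -5>-7, P2: -1>-2, P3: 1=1.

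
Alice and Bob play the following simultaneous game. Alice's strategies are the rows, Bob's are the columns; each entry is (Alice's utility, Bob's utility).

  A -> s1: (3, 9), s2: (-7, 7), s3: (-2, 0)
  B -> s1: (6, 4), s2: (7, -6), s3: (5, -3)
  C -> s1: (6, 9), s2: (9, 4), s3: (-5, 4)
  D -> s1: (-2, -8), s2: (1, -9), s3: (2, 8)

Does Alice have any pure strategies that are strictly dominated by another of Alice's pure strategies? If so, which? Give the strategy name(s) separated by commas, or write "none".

A: dominated, since B does at least as well everywhere (s1: 6>3, s2: 7>-7, s3: 5>-2).
B is not dominated — it holds its own against A at s1 (6>3); C at s1 (6=6); D at s1 (6>-2).
C is not dominated — it holds its own against A at s1 (6>3); B at s1 (6=6); D at s1 (6>-2).
D: dominated, since B does at least as well everywhere (s1: 6>-2, s2: 7>1, s3: 5>2).

A, D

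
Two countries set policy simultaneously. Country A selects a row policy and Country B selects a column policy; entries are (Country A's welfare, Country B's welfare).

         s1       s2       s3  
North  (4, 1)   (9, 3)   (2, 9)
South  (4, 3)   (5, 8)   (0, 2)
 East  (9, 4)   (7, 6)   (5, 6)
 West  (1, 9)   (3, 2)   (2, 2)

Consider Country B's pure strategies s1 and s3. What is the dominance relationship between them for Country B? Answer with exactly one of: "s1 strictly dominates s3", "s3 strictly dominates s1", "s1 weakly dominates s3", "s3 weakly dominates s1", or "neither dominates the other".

neither dominates the other

s1's payoffs vs s3's, by Country A's action — North: 1<9, South: 3>2, East: 4<6, West: 9>2.
s1 does better at South, West but worse at North, East; neither strategy dominates the other.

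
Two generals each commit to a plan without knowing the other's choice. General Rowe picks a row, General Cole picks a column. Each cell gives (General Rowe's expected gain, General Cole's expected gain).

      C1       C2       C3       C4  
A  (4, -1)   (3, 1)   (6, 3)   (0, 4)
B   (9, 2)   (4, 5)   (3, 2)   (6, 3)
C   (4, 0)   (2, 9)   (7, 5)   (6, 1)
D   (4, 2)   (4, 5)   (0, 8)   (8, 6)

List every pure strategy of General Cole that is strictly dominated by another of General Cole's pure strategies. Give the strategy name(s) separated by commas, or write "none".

C1

C1 is strictly dominated by C2 (A: 1>-1, B: 5>2, C: 9>0, D: 5>2).
C2: no other strategy beats it everywhere (C1 at A (1>-1); C3 at B (5>2); C4 at B (5>3)).
C3 is not dominated — it holds its own against C1 at A (3>-1); C2 at A (3>1); C4 at C (5>1).
C4 is not dominated — it holds its own against C1 at A (4>-1); C2 at A (4>1); C3 at A (4>3).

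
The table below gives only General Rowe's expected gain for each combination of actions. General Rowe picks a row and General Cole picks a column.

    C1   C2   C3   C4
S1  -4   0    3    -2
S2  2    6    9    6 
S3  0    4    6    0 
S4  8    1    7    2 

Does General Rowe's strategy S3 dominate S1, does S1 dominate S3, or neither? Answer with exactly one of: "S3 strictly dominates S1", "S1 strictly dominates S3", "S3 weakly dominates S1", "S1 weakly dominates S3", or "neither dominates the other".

S3 strictly dominates S1

Compare S3 to S1 across every action of General Cole: C1: 0>-4, C2: 4>0, C3: 6>3, C4: 0>-2.
Every comparison favours S3, so S3 strictly dominates S1.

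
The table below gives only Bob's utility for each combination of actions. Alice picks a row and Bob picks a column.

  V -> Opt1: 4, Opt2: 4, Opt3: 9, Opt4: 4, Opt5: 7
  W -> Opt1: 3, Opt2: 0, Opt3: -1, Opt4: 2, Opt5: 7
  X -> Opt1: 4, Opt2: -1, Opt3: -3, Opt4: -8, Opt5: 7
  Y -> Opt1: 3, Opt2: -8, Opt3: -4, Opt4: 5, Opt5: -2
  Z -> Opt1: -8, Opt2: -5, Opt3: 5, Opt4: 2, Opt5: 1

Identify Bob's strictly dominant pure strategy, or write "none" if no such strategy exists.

none

Opt1 fails to dominate Opt2 at V (4=4).
Opt2 fails to dominate Opt1 at V (4=4).
Opt3 fails to dominate Opt1 at W (-1<3).
Opt4 fails to dominate Opt1 at V (4=4).
Opt5 fails to dominate Opt1 at Y (-2<3).
No single strategy dominates all the others.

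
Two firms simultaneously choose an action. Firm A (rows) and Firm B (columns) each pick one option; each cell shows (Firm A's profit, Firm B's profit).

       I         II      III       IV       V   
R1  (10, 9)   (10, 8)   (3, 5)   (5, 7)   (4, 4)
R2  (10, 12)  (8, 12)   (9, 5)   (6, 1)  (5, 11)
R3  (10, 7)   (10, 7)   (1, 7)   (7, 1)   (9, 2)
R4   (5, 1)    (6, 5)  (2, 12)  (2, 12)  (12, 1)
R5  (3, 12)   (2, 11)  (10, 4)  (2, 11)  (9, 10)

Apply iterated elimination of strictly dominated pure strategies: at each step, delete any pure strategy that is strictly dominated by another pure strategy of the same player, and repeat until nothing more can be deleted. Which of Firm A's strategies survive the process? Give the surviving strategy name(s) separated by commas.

Column V is eliminated: II beats it against every remaining row (R1: 8>4, R2: 12>11, R3: 7>2, R4: 5>1, R5: 11>10).
Firm A's strategy R4 is strictly dominated by R1 (I: 10>5, II: 10>6, III: 3>2, IV: 5>2) and is removed.
For Firm B, I strictly dominates IV on the remaining rows (R1: 9>7, R2: 12>1, R3: 7>1, R5: 12>11); eliminate IV.
Among the remaining strategies, none is strictly dominated by another pure strategy of the same player, so the elimination stops.
Surviving strategies — Firm A: {R1, R2, R3, R5}; Firm B: {I, II, III}.

R1, R2, R3, R5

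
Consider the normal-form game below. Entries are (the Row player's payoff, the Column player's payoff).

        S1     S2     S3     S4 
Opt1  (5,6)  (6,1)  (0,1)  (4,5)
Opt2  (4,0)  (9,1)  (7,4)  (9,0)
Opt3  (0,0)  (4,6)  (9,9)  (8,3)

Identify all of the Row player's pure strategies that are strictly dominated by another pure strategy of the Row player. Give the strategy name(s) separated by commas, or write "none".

Opt1 is not dominated — it holds its own against Opt2 at S1 (5>4); Opt3 at S1 (5>0).
Opt2 is not dominated — it holds its own against Opt1 at S2 (9>6); Opt3 at S1 (4>0).
Nothing dominates Opt3: Opt1 at S3 (9>0); Opt2 at S3 (9>7).

none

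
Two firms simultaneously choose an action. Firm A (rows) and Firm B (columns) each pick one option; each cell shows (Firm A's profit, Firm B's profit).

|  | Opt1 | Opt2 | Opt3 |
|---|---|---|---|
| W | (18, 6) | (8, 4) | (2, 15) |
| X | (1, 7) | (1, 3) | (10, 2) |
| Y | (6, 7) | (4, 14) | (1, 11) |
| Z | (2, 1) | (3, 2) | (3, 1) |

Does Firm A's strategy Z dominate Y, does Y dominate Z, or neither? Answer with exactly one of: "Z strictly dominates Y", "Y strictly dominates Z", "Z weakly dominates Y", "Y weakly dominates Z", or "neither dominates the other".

neither dominates the other

Z's payoffs vs Y's, by Firm B's action — Opt1: 2<6, Opt2: 3<4, Opt3: 3>1.
Z does better at Opt3 but worse at Opt1, Opt2; neither strategy dominates the other.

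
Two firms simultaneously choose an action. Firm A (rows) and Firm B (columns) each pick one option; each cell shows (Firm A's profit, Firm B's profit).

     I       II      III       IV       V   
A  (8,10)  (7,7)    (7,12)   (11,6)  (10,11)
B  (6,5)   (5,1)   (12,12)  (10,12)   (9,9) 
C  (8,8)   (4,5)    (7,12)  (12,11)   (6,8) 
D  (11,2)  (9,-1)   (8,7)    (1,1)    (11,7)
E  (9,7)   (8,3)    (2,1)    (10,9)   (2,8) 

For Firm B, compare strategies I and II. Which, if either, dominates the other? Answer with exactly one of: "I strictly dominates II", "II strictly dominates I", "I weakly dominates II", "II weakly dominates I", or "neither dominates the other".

Compare I to II across each choice by Firm A: A: 10>7, B: 5>1, C: 8>5, D: 2>-1, E: 7>3.
I gives a strictly higher payoff against each choice by Firm A, so I strictly dominates II.

I strictly dominates II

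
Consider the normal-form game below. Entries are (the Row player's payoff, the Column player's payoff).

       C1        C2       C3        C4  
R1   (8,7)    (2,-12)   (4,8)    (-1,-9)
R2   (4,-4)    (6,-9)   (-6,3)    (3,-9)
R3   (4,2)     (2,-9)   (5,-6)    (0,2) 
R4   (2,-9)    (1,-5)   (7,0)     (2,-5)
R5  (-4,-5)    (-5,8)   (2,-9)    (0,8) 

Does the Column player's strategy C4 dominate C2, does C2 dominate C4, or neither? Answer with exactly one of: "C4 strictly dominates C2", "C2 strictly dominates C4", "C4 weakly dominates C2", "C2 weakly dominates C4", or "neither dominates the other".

C4 weakly dominates C2

Compare C4 to C2 across each opponent action: R1: -9>-12, R2: -9=-9, R3: 2>-9, R4: -5=-5, R5: 8=8.
C4 is at least as good everywhere and strictly better somewhere (tied only at R2, R4, R5), so C4 weakly but not strictly dominates C2.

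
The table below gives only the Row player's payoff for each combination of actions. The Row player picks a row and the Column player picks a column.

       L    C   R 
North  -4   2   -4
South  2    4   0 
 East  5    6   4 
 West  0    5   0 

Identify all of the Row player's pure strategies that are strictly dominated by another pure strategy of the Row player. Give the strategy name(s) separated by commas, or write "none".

North is strictly dominated by South (L: 2>-4, C: 4>2, R: 0>-4).
South is strictly dominated by East (L: 5>2, C: 6>4, R: 4>0).
East: no other strategy beats it everywhere (North at L (5>-4); South at L (5>2); West at L (5>0)).
West: dominated, since East does at least as well everywhere (L: 5>0, C: 6>5, R: 4>0).

North, South, West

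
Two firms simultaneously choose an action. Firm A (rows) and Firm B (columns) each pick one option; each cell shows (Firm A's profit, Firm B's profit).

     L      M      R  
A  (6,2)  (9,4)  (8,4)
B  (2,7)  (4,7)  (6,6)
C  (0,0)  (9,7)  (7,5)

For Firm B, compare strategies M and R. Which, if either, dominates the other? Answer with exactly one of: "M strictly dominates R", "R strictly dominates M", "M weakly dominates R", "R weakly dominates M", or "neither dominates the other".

M weakly dominates R

M's payoffs vs R's, by Firm A's action — A: 4=4, B: 7>6, C: 7>5.
M is at least as good everywhere and strictly better somewhere (tied only at A), so M weakly but not strictly dominates R.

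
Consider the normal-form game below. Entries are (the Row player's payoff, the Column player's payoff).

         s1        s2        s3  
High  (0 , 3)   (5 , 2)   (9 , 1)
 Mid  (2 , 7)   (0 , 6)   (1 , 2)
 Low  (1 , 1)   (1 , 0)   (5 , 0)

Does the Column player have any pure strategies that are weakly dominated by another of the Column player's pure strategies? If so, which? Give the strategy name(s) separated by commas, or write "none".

Nothing dominates s1: s2 at High (3>2); s3 at High (3>1).
s2 is weakly dominated by s1 (High: 3>2, Mid: 7>6, Low: 1>0).
s3: dominated, since s1 does at least as well everywhere (High: 3>1, Mid: 7>2, Low: 1>0).

s2, s3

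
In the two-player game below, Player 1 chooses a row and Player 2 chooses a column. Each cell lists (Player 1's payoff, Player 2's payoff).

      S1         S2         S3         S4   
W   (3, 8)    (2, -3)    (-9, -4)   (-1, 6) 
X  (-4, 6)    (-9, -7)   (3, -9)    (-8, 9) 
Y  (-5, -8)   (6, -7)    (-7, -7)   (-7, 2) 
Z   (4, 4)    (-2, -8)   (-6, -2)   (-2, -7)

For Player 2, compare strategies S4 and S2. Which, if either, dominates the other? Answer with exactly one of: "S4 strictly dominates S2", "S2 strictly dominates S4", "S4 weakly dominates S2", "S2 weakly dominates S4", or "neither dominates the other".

S4's payoffs vs S2's, by Player 1's action — W: 6>-3, X: 9>-7, Y: 2>-7, Z: -7>-8.
S4 gives a strictly higher payoff against each choice by Player 1, so S4 strictly dominates S2.

S4 strictly dominates S2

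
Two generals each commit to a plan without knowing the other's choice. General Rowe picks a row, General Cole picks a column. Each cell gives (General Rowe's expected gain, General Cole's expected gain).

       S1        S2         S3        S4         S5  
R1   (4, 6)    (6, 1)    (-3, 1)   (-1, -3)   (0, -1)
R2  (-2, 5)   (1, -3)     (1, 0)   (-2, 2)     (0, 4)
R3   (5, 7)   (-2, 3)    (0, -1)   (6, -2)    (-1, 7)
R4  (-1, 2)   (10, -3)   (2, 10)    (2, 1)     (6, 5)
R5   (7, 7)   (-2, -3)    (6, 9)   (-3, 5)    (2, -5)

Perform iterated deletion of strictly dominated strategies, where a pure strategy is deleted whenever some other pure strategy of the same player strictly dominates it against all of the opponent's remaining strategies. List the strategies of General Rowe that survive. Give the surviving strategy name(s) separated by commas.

R5

Row R2 is eliminated: R4 beats it against every remaining column (S1: -1>-2, S2: 10>1, S3: 2>1, S4: 2>-2, S5: 6>0).
General Cole's strategy S2 is strictly dominated by S1 (R1: 6>1, R3: 7>3, R4: 2>-3, R5: 7>-3) and is removed.
For General Cole, S1 strictly dominates S4 on the remaining rows (R1: 6>-3, R3: 7>-2, R4: 2>1, R5: 7>5); eliminate S4.
For General Rowe, R5 strictly dominates R1 on the remaining columns (S1: 7>4, S3: 6>-3, S5: 2>0); eliminate R1.
Row R3 is eliminated: R5 beats it against every remaining column (S1: 7>5, S3: 6>0, S5: 2>-1).
Column S1 is eliminated: S3 beats it against every remaining row (R4: 10>2, R5: 9>7).
Column S5 is eliminated: S3 beats it against every remaining row (R4: 10>5, R5: 9>-5).
For General Rowe, R5 strictly dominates R4 on the remaining columns (S3: 6>2); eliminate R4.
Among the remaining strategies, none is strictly dominated by another pure strategy of the same player, so the elimination stops.
Surviving strategies — General Rowe: {R5}; General Cole: {S3}.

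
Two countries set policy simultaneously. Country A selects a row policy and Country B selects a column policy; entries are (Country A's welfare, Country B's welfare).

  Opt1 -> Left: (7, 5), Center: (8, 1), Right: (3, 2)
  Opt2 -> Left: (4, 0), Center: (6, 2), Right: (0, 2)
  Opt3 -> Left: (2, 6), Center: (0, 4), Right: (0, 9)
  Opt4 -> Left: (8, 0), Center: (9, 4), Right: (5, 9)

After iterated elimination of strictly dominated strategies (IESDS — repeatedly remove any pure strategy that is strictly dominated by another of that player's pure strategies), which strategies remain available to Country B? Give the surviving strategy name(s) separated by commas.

Country A's strategy Opt1 is strictly dominated by Opt4 (Left: 8>7, Center: 9>8, Right: 5>3) and is removed.
For Country A, Opt4 strictly dominates Opt2 on the remaining columns (Left: 8>4, Center: 9>6, Right: 5>0); eliminate Opt2.
Country A's strategy Opt3 is strictly dominated by Opt4 (Left: 8>2, Center: 9>0, Right: 5>0) and is removed.
Column Left is eliminated: Center beats it against every remaining row (Opt4: 4>0).
For Country B, Right strictly dominates Center on the remaining rows (Opt4: 9>4); eliminate Center.
Among the remaining strategies, none is strictly dominated by another pure strategy of the same player, so the elimination stops.
Surviving strategies — Country A: {Opt4}; Country B: {Right}.

Right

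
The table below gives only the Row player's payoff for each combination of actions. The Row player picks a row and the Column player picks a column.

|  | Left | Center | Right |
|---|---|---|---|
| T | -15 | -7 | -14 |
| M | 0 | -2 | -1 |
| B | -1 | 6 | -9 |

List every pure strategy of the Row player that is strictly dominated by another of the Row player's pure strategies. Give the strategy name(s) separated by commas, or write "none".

T: dominated, since M does at least as well everywhere (Left: 0>-15, Center: -2>-7, Right: -1>-14).
Nothing dominates M: T at Left (0>-15); B at Left (0>-1).
B is not dominated — it holds its own against T at Left (-1>-15); M at Center (6>-2).

T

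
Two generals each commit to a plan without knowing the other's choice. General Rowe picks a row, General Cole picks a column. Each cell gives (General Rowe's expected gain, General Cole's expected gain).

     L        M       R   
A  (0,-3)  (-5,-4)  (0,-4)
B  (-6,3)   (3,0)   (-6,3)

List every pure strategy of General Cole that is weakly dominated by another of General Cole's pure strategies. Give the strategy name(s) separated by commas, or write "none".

Nothing dominates L: M at A (-3>-4); R at A (-3>-4).
L weakly dominates M — A: -3>-4, B: 3>0.
R: dominated, since L does at least as well everywhere (A: -3>-4, B: 3=3).

M, R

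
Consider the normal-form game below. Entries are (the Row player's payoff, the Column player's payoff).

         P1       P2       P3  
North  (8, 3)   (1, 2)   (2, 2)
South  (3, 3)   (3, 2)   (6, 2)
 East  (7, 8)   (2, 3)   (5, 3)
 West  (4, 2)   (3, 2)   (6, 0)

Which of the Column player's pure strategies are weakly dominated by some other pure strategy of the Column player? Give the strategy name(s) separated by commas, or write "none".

P2, P3

P1: no other strategy beats it everywhere (P2 at North (3>2); P3 at North (3>2)).
P2 is weakly dominated by P1 (North: 3>2, South: 3>2, East: 8>3, West: 2=2).
P3 is weakly dominated by P1 (North: 3>2, South: 3>2, East: 8>3, West: 2>0).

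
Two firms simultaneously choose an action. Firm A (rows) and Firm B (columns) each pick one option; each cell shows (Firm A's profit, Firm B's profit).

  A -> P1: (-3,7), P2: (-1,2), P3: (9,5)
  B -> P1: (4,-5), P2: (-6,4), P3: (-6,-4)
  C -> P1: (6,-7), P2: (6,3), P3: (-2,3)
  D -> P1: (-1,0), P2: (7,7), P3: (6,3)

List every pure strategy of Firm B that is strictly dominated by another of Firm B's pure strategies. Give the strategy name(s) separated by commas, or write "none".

none

P1: no other strategy beats it everywhere (P2 at A (7>2); P3 at A (7>5)).
P2: no other strategy beats it everywhere (P1 at B (4>-5); P3 at B (4>-4)).
P3: no other strategy beats it everywhere (P1 at B (-4>-5); P2 at A (5>2)).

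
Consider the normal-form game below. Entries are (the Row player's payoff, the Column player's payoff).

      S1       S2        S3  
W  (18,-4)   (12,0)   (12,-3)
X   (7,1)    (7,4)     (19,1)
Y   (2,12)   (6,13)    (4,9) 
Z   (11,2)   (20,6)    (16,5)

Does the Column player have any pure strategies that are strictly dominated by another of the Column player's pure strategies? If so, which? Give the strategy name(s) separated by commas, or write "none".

S2 strictly dominates S1 — W: 0>-4, X: 4>1, Y: 13>12, Z: 6>2.
S2 is not dominated — it holds its own against S1 at W (0>-4); S3 at W (0>-3).
S3: dominated, since S2 does at least as well everywhere (W: 0>-3, X: 4>1, Y: 13>9, Z: 6>5).

S1, S3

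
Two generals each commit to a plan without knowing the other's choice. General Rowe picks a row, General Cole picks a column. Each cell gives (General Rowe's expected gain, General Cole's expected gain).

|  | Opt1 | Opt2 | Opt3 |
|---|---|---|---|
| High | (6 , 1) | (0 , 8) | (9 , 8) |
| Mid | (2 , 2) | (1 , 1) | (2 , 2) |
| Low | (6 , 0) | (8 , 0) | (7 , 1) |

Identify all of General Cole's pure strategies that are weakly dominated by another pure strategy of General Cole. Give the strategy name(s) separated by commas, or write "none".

Opt1, Opt2

Opt3 weakly dominates Opt1 — High: 8>1, Mid: 2=2, Low: 1>0.
Opt3 weakly dominates Opt2 — High: 8=8, Mid: 2>1, Low: 1>0.
Opt3: no other strategy beats it everywhere (Opt1 at High (8>1); Opt2 at Mid (2>1)).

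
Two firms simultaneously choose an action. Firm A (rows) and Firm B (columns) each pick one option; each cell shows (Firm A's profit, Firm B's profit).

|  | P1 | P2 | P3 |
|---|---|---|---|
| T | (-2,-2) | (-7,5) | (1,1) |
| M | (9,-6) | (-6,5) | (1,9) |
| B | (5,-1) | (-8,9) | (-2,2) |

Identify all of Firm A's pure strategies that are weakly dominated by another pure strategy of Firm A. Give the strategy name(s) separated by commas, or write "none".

M weakly dominates T — P1: 9>-2, P2: -6>-7, P3: 1=1.
M: no other strategy beats it everywhere (T at P1 (9>-2); B at P1 (9>5)).
B is weakly dominated by M (P1: 9>5, P2: -6>-8, P3: 1>-2).

T, B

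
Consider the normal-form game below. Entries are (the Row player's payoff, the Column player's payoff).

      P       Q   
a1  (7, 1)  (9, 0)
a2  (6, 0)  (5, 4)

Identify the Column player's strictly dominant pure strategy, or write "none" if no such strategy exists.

none

P fails to dominate Q at a2 (0<4).
Q fails to dominate P at a1 (0<1).
No single strategy dominates all the others.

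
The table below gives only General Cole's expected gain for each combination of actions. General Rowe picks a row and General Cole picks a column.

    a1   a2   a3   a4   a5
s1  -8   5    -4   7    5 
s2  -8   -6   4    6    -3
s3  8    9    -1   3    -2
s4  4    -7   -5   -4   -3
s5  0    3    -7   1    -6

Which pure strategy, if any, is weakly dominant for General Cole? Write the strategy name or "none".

none

a1 fails to dominate a2 at s1 (-8<5).
a2 fails to dominate a1 at s4 (-7<4).
a3 fails to dominate a1 at s3 (-1<8).
a4 fails to dominate a1 at s3 (3<8).
a5 fails to dominate a1 at s3 (-2<8).
No single strategy dominates all the others.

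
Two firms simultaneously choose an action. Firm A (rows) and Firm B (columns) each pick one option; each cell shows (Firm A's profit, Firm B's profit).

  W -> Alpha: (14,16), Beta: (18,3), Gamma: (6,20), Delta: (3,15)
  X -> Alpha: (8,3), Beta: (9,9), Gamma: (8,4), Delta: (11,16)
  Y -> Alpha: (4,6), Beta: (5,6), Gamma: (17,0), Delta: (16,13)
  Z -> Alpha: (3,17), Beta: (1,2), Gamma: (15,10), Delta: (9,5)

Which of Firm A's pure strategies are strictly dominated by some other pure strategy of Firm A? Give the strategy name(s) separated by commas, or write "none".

W is not dominated — it holds its own against X at Alpha (14>8); Y at Alpha (14>4); Z at Alpha (14>3).
Nothing dominates X: W at Gamma (8>6); Y at Alpha (8>4); Z at Alpha (8>3).
Y: no other strategy beats it everywhere (W at Gamma (17>6); X at Gamma (17>8); Z at Alpha (4>3)).
Z is strictly dominated by Y (Alpha: 4>3, Beta: 5>1, Gamma: 17>15, Delta: 16>9).

Z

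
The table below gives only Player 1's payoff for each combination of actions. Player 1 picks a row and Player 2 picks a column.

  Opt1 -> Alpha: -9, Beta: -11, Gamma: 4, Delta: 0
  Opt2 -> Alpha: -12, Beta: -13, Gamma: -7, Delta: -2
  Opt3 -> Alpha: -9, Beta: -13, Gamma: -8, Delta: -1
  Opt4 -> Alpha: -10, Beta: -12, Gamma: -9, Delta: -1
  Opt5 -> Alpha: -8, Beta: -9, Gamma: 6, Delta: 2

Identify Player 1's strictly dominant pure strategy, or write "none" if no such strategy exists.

Opt5

Opt5 vs Opt1: Alpha: -8>-9, Beta: -9>-11, Gamma: 6>4, Delta: 2>0.
Opt5 vs Opt2: Alpha: -8>-12, Beta: -9>-13, Gamma: 6>-7, Delta: 2>-2.
Opt5 vs Opt3: Alpha: -8>-9, Beta: -9>-13, Gamma: 6>-8, Delta: 2>-1.
Opt5 vs Opt4: Alpha: -8>-10, Beta: -9>-12, Gamma: 6>-9, Delta: 2>-1.
Opt5 strictly beats every other strategy against every opponent action, so it is strictly dominant.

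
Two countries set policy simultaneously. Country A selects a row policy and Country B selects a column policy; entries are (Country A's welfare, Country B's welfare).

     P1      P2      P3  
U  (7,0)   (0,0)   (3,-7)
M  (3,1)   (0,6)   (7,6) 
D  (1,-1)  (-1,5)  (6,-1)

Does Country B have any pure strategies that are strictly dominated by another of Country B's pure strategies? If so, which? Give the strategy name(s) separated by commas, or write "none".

none

P1 is not dominated — it holds its own against P2 at U (0=0); P3 at U (0>-7).
P2 is not dominated — it holds its own against P1 at U (0=0); P3 at U (0>-7).
P3: no other strategy beats it everywhere (P1 at M (6>1); P2 at M (6=6)).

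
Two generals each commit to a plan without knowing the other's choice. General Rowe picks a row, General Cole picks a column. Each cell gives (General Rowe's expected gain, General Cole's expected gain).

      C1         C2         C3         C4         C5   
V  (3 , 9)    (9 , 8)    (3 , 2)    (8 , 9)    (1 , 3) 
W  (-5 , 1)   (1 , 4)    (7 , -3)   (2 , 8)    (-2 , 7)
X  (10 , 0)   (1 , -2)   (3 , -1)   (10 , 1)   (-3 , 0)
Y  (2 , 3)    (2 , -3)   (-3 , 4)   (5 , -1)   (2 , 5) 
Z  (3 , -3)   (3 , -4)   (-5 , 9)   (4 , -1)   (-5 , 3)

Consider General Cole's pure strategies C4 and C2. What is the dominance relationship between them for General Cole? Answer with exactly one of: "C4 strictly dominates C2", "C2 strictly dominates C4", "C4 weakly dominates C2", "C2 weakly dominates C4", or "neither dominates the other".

Compare C4 to C2 across every action of General Rowe: V: 9>8, W: 8>4, X: 1>-2, Y: -1>-3, Z: -1>-4.
Every comparison favours C4, so C4 strictly dominates C2.

C4 strictly dominates C2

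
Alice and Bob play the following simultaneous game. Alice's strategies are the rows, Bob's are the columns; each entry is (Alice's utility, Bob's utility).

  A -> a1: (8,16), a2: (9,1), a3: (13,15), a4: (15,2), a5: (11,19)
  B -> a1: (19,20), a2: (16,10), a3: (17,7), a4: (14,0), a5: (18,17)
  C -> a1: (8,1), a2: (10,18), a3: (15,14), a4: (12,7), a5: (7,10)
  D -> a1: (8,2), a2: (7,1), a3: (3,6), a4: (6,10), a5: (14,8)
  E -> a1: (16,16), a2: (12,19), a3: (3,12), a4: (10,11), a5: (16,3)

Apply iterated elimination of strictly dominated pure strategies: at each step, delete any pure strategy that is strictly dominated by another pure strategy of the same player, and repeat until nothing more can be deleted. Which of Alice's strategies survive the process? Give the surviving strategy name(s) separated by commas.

Alice's strategy C is strictly dominated by B (a1: 19>8, a2: 16>10, a3: 17>15, a4: 14>12, a5: 18>7) and is removed.
Alice's strategy D is strictly dominated by B (a1: 19>8, a2: 16>7, a3: 17>3, a4: 14>6, a5: 18>14) and is removed.
For Alice, B strictly dominates E on the remaining columns (a1: 19>16, a2: 16>12, a3: 17>3, a4: 14>10, a5: 18>16); eliminate E.
For Bob, a1 strictly dominates a2 on the remaining rows (A: 16>1, B: 20>10); eliminate a2.
Bob's strategy a3 is strictly dominated by a1 (A: 16>15, B: 20>7) and is removed.
For Bob, a1 strictly dominates a4 on the remaining rows (A: 16>2, B: 20>0); eliminate a4.
For Alice, B strictly dominates A on the remaining columns (a1: 19>8, a5: 18>11); eliminate A.
For Bob, a1 strictly dominates a5 on the remaining rows (B: 20>17); eliminate a5.
Among the remaining strategies, none is strictly dominated by another pure strategy of the same player, so the elimination stops.
Surviving strategies — Alice: {B}; Bob: {a1}.

B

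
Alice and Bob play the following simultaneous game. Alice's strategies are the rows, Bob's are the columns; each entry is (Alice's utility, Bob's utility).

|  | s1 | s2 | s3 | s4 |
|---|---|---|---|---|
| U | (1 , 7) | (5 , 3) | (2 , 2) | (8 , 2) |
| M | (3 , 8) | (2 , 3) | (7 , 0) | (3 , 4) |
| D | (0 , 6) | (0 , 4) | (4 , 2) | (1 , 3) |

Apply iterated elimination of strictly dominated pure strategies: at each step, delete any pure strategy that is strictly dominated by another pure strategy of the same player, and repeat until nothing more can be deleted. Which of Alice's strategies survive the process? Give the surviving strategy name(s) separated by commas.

Alice's strategy D is strictly dominated by M (s1: 3>0, s2: 2>0, s3: 7>4, s4: 3>1) and is removed.
For Bob, s1 strictly dominates s2 on the remaining rows (U: 7>3, M: 8>3); eliminate s2.
Column s3 is eliminated: s1 beats it against every remaining row (U: 7>2, M: 8>0).
For Bob, s1 strictly dominates s4 on the remaining rows (U: 7>2, M: 8>4); eliminate s4.
Alice's strategy U is strictly dominated by M (s1: 3>1) and is removed.
Among the remaining strategies, none is strictly dominated by another pure strategy of the same player, so the elimination stops.
Surviving strategies — Alice: {M}; Bob: {s1}.

M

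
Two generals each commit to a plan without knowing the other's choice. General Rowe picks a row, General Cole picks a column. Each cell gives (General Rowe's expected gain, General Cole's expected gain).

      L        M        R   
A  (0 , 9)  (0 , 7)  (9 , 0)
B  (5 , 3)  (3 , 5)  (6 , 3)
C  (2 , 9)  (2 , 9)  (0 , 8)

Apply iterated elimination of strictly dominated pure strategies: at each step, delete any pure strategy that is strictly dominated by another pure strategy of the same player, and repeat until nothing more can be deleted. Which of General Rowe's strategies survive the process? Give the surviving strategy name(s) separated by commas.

B

General Rowe's strategy C is strictly dominated by B (L: 5>2, M: 3>2, R: 6>0) and is removed.
Column R is eliminated: M beats it against every remaining row (A: 7>0, B: 5>3).
General Rowe's strategy A is strictly dominated by B (L: 5>0, M: 3>0) and is removed.
Column L is eliminated: M beats it against every remaining row (B: 5>3).
Among the remaining strategies, none is strictly dominated by another pure strategy of the same player, so the elimination stops.
Surviving strategies — General Rowe: {B}; General Cole: {M}.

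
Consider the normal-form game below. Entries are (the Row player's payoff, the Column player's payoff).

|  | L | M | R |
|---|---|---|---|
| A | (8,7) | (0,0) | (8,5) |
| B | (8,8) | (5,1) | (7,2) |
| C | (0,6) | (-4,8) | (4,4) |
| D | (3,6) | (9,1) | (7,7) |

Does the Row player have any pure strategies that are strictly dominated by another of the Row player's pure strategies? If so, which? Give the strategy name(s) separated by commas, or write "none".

C

Nothing dominates A: B at L (8=8); C at L (8>0); D at L (8>3).
B is not dominated — it holds its own against A at L (8=8); C at L (8>0); D at L (8>3).
C is strictly dominated by A (L: 8>0, M: 0>-4, R: 8>4).
Nothing dominates D: A at M (9>0); B at M (9>5); C at L (3>0).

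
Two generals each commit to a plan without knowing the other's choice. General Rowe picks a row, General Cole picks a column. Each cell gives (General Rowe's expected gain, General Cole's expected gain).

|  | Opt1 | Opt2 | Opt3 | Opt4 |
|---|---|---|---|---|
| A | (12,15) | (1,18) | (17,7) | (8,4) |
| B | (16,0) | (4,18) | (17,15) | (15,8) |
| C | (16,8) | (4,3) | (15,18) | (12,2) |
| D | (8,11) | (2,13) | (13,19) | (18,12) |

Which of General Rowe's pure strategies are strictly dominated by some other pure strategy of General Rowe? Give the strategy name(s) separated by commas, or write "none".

none

A: no other strategy beats it everywhere (B at Opt3 (17=17); C at Opt3 (17>15); D at Opt1 (12>8)).
Nothing dominates B: A at Opt1 (16>12); C at Opt1 (16=16); D at Opt1 (16>8).
Nothing dominates C: A at Opt1 (16>12); B at Opt1 (16=16); D at Opt1 (16>8).
D is not dominated — it holds its own against A at Opt2 (2>1); B at Opt4 (18>15); C at Opt4 (18>12).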